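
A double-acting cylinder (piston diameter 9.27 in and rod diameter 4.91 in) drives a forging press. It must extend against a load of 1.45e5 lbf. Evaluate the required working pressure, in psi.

Cap-side area A_cap = π/4 × (9.27 in)² = 67.49 in^2
P = F / A = 1.45e5 lbf / A

P ≈ 2150 psi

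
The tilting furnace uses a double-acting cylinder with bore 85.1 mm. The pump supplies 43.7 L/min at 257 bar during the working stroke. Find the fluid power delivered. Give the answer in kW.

W ≈ 18.7 kW

Hydraulic power = P × Q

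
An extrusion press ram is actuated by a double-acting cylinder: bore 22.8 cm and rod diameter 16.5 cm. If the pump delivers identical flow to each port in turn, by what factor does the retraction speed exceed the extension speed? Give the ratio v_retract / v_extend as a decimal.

v_ret/v_ext ≈ 2.10

Cap-side area A_cap = π/4 × (22.8 cm)² = 408.3 cm^2
Rod-side annular area A_ann = π/4 × (22.8² − 16.5²) = 194.5 cm^2
For equal Q, v ∝ 1/A, so v_ret/v_ext = A_cap/A_ann.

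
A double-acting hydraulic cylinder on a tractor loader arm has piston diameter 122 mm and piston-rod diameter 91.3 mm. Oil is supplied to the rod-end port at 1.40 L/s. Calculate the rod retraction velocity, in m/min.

Rod-side annular area A_ann = π/4 × (122² − 91.3²) = 5143 mm^2
Flow into the rod-end port fills the annular volume.
v = Q / A

v ≈ 16.3 m/min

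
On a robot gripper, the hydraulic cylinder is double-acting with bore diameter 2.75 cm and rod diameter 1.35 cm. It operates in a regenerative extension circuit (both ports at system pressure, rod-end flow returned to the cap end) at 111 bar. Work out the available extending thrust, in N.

F ≈ 1590 N

With equal pressure on both faces, forces on the annular region cancel; the net push is pressure × rod cross-section.
Rod cross-section A_rod = π/4 × (1.35 cm)² = 1.431 cm^2
F = P × A_rod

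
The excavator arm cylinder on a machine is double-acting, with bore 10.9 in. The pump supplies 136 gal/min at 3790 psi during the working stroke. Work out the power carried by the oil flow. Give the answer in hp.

Hydraulic power = P × Q

W ≈ 301 hp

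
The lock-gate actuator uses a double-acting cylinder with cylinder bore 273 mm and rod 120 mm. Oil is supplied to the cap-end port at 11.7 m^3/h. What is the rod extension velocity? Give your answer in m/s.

v ≈ 0.0555 m/s

Cap-side area A_cap = π/4 × (273 mm)² = 58530 mm^2
v = Q / A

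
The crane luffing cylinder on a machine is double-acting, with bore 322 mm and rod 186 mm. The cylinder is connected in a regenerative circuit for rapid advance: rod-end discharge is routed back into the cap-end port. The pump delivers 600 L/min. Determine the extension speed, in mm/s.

v ≈ 368 mm/s

In regeneration the rod-end outflow joins the pump flow into the cap end, so the net volume the pump must supply per unit advance equals the rod cross-section area.
Rod cross-section A_rod = π/4 × (186 mm)² = 27170 mm^2
v = Q_pump / A_rod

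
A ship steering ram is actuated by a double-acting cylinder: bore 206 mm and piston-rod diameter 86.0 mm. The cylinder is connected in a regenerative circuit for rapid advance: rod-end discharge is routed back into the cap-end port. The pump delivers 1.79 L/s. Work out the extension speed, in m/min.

In regeneration the rod-end outflow joins the pump flow into the cap end, so the net volume the pump must supply per unit advance equals the rod cross-section area.
Rod cross-section A_rod = π/4 × (86.0 mm)² = 5809 mm^2
v = Q_pump / A_rod

v ≈ 18.5 m/min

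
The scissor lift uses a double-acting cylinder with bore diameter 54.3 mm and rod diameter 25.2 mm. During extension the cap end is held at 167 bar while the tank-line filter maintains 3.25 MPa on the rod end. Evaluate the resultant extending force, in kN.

Cap-side area A_cap = π/4 × (54.3 mm)² = 2316 mm^2
Rod-side annular area A_ann = π/4 × (54.3² − 25.2²) = 1817 mm^2
Net thrust = P_cap·A_cap − P_rod·A_ann = 38.67 kN − 5.905 kN

F ≈ 32.8 kN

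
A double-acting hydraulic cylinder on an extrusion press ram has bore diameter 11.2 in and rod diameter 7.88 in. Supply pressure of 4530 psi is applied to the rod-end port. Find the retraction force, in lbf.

F ≈ 2.25e5 lbf

Rod-side annular area A_ann = π/4 × (11.2² − 7.88²) = 49.75 in^2
On retraction the pressure acts on the annular area (bore minus rod).
F = P × A_ann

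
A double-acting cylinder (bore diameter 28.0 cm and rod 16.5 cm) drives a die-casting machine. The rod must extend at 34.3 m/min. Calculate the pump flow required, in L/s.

Cap-side area A_cap = π/4 × (28.0 cm)² = 615.8 cm^2
Q = A × v

Q ≈ 35.2 L/s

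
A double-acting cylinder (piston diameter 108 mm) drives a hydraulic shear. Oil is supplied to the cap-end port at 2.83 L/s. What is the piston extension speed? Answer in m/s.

v ≈ 0.309 m/s

Cap-side area A_cap = π/4 × (108 mm)² = 9161 mm^2
v = Q / A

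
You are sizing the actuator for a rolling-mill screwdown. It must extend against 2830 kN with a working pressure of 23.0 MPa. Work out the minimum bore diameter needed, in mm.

Extension force acts on the full piston face: F = P × (π/4)D².
D = √(4F / (πP)) = √(4 × 2830 kN / (π × 23.0 MPa))

D ≈ 396 mm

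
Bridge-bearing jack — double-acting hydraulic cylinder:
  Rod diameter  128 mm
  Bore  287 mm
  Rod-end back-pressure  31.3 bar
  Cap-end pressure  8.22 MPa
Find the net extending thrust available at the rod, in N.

F ≈ 3.70e5 N

Cap-side area A_cap = π/4 × (287 mm)² = 64690 mm^2
Rod-side annular area A_ann = π/4 × (287² − 128²) = 51820 mm^2
Net thrust = P_cap·A_cap − P_rod·A_ann = 5.318e5 N − 1.622e5 N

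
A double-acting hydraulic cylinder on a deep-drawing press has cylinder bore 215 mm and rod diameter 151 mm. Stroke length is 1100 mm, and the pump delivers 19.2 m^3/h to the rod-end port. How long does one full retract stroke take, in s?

Rod-side annular area A_ann = π/4 × (215² − 151²) = 18400 mm^2
Swept volume V = A × L; t = V / Q = A·L / Q

t ≈ 3.79 s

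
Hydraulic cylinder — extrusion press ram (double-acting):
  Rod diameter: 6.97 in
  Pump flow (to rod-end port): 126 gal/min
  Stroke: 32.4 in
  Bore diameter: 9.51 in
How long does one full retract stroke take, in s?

Rod-side annular area A_ann = π/4 × (9.51² − 6.97²) = 32.88 in^2
Swept volume V = A × L; t = V / Q = A·L / Q

t ≈ 2.20 s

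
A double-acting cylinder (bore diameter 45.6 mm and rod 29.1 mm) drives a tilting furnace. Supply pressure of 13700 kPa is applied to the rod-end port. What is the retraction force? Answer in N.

F ≈ 13300 N

Rod-side annular area A_ann = π/4 × (45.6² − 29.1²) = 968.0 mm^2
On retraction the pressure acts on the annular area (bore minus rod).
F = P × A_ann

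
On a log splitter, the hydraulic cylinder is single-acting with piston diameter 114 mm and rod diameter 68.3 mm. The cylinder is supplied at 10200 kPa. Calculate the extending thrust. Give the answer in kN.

F ≈ 104 kN

Cap-side area A_cap = π/4 × (114 mm)² = 10210 mm^2
F = P × A_cap = 10200 kPa × A_cap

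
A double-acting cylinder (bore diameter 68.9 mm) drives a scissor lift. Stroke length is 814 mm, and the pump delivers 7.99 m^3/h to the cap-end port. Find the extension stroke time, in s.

Cap-side area A_cap = π/4 × (68.9 mm)² = 3728 mm^2
Swept volume V = A × L; t = V / Q = A·L / Q

t ≈ 1.37 s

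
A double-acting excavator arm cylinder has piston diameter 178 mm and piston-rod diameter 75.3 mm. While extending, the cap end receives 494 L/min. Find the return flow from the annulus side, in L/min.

Cap-side area A_cap = π/4 × (178 mm)² = 24880 mm^2
Rod-side annular area A_ann = π/4 × (178² − 75.3²) = 20430 mm^2
Piston speed v = Q_in/A_cap; rod-end outflow Q_out = v × A_ann = Q_in × A_ann/A_cap.

Q_out ≈ 406 L/min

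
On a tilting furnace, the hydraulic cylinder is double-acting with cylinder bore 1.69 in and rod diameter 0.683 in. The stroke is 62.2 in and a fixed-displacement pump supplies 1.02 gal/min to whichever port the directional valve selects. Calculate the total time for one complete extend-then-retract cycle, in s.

t ≈ 65.3 s

Cap-side area A_cap = π/4 × (1.69 in)² = 2.243 in^2
Rod-side annular area A_ann = π/4 × (1.69² − 0.683²) = 1.877 in^2
t_ext = A_cap·L/Q = 35.53 s
t_ret = A_ann·L/Q = 29.73 s
t_cycle = t_ext + t_ret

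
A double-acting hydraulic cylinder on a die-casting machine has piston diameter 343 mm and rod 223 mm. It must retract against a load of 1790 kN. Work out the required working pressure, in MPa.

P ≈ 33.6 MPa

Rod-side annular area A_ann = π/4 × (343² − 223²) = 53340 mm^2
Retraction: pressure acts on the annular area.
P = F / A = 1790 kN / A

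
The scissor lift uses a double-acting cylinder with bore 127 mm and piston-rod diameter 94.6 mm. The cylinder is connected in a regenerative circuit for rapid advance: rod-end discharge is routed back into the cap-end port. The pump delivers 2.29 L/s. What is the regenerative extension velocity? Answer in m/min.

In regeneration the rod-end outflow joins the pump flow into the cap end, so the net volume the pump must supply per unit advance equals the rod cross-section area.
Rod cross-section A_rod = π/4 × (94.6 mm)² = 7029 mm^2
v = Q_pump / A_rod

v ≈ 19.5 m/min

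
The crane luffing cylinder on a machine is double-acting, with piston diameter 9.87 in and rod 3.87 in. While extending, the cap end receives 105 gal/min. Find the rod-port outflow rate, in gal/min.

Cap-side area A_cap = π/4 × (9.87 in)² = 76.51 in^2
Rod-side annular area A_ann = π/4 × (9.87² − 3.87²) = 64.75 in^2
Piston speed v = Q_in/A_cap; rod-end outflow Q_out = v × A_ann = Q_in × A_ann/A_cap.

Q_out ≈ 88.9 gal/min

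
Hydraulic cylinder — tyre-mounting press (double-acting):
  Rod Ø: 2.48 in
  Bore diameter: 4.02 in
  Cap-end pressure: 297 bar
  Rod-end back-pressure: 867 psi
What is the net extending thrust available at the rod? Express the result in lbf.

F ≈ 47900 lbf

Cap-side area A_cap = π/4 × (4.02 in)² = 12.69 in^2
Rod-side annular area A_ann = π/4 × (4.02² − 2.48²) = 7.862 in^2
Net thrust = P_cap·A_cap − P_rod·A_ann = 54670 lbf − 6816 lbf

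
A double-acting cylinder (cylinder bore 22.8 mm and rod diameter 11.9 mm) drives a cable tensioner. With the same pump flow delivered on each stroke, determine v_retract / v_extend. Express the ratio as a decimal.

Cap-side area A_cap = π/4 × (22.8 mm)² = 408.3 mm^2
Rod-side annular area A_ann = π/4 × (22.8² − 11.9²) = 297.1 mm^2
For equal Q, v ∝ 1/A, so v_ret/v_ext = A_cap/A_ann.

v_ret/v_ext ≈ 1.37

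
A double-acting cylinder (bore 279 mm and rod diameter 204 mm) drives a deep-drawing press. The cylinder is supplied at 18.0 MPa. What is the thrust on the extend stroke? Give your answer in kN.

Cap-side area A_cap = π/4 × (279 mm)² = 61140 mm^2
F = P × A_cap = 18.0 MPa × A_cap

F ≈ 1100 kN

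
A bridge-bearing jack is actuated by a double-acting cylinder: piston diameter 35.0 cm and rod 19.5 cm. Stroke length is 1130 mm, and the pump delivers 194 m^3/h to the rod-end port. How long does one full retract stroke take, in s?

t ≈ 1.39 s

Rod-side annular area A_ann = π/4 × (35.0² − 19.5²) = 663.5 cm^2
Swept volume V = A × L; t = V / Q = A·L / Q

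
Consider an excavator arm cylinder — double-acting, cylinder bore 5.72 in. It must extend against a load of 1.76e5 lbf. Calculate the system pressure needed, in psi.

P ≈ 6850 psi

Cap-side area A_cap = π/4 × (5.72 in)² = 25.70 in^2
P = F / A = 1.76e5 lbf / A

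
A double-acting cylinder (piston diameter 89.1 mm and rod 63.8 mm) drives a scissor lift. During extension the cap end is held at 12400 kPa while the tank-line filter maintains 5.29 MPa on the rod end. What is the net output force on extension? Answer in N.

Cap-side area A_cap = π/4 × (89.1 mm)² = 6235 mm^2
Rod-side annular area A_ann = π/4 × (89.1² − 63.8²) = 3038 mm^2
Net thrust = P_cap·A_cap − P_rod·A_ann = 77320 N − 16070 N

F ≈ 61200 N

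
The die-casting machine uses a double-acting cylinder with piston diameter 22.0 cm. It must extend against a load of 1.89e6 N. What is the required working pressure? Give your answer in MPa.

P ≈ 49.7 MPa

Cap-side area A_cap = π/4 × (22.0 cm)² = 380.1 cm^2
P = F / A = 1.89e6 N / A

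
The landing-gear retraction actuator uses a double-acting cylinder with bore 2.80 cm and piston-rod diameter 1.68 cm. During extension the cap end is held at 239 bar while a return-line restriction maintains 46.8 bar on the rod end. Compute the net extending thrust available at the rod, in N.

Cap-side area A_cap = π/4 × (2.80 cm)² = 6.158 cm^2
Rod-side annular area A_ann = π/4 × (2.80² − 1.68²) = 3.941 cm^2
Net thrust = P_cap·A_cap − P_rod·A_ann = 14720 N − 1844 N

F ≈ 12900 N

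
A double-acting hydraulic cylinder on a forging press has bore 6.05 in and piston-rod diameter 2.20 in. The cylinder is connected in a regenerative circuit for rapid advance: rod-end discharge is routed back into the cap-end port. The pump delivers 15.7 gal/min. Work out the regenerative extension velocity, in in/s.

v ≈ 15.9 in/s

In regeneration the rod-end outflow joins the pump flow into the cap end, so the net volume the pump must supply per unit advance equals the rod cross-section area.
Rod cross-section A_rod = π/4 × (2.20 in)² = 3.801 in^2
v = Q_pump / A_rod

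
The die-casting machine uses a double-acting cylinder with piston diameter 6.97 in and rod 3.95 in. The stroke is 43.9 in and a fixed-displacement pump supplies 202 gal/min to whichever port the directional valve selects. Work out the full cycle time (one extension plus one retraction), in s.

t ≈ 3.62 s

Cap-side area A_cap = π/4 × (6.97 in)² = 38.16 in^2
Rod-side annular area A_ann = π/4 × (6.97² − 3.95²) = 25.90 in^2
t_ext = A_cap·L/Q = 2.154 s
t_ret = A_ann·L/Q = 1.462 s
t_cycle = t_ext + t_ret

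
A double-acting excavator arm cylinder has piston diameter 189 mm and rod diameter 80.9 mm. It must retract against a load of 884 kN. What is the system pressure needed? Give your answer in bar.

P ≈ 386 bar

Rod-side annular area A_ann = π/4 × (189² − 80.9²) = 22910 mm^2
Retraction: pressure acts on the annular area.
P = F / A = 884 kN / A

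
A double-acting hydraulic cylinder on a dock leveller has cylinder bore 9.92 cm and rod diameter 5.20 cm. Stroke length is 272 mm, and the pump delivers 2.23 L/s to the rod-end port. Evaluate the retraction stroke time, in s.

t ≈ 0.684 s

Rod-side annular area A_ann = π/4 × (9.92² − 5.20²) = 56.05 cm^2
Swept volume V = A × L; t = V / Q = A·L / Q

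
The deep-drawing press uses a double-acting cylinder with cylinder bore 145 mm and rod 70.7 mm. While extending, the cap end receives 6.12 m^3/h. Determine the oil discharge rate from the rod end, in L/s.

Cap-side area A_cap = π/4 × (145 mm)² = 16510 mm^2
Rod-side annular area A_ann = π/4 × (145² − 70.7²) = 12590 mm^2
Piston speed v = Q_in/A_cap; rod-end outflow Q_out = v × A_ann = Q_in × A_ann/A_cap.

Q_out ≈ 1.30 L/s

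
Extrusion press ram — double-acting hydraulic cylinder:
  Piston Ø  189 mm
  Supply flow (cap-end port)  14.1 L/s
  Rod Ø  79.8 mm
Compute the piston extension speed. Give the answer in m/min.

Cap-side area A_cap = π/4 × (189 mm)² = 28060 mm^2
v = Q / A

v ≈ 30.2 m/min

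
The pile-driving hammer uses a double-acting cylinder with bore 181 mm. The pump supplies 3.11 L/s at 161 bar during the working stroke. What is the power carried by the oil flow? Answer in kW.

W ≈ 50.1 kW

Hydraulic power = P × Q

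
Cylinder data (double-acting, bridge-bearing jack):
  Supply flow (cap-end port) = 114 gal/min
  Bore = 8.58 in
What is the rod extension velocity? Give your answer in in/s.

v ≈ 7.59 in/s

Cap-side area A_cap = π/4 × (8.58 in)² = 57.82 in^2
v = Q / A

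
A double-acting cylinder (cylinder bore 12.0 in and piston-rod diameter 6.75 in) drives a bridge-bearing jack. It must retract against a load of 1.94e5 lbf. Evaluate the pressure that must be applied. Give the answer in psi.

Rod-side annular area A_ann = π/4 × (12.0² − 6.75²) = 77.31 in^2
Retraction: pressure acts on the annular area.
P = F / A = 1.94e5 lbf / A

P ≈ 2510 psi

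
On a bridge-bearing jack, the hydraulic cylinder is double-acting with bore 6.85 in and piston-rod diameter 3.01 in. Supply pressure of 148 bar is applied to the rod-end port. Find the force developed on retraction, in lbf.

F ≈ 63800 lbf

Rod-side annular area A_ann = π/4 × (6.85² − 3.01²) = 29.74 in^2
On retraction the pressure acts on the annular area (bore minus rod).
F = P × A_ann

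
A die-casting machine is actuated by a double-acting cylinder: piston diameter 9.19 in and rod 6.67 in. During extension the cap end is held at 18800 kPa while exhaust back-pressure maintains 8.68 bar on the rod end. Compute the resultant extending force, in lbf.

Cap-side area A_cap = π/4 × (9.19 in)² = 66.33 in^2
Rod-side annular area A_ann = π/4 × (9.19² − 6.67²) = 31.39 in^2
Net thrust = P_cap·A_cap − P_rod·A_ann = 1.809e5 lbf − 3952 lbf

F ≈ 1.77e5 lbf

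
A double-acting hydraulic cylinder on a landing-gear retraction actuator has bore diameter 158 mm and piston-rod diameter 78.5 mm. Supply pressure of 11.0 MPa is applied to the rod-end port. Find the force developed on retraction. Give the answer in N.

F ≈ 1.62e5 N

Rod-side annular area A_ann = π/4 × (158² − 78.5²) = 14770 mm^2
On retraction the pressure acts on the annular area (bore minus rod).
F = P × A_ann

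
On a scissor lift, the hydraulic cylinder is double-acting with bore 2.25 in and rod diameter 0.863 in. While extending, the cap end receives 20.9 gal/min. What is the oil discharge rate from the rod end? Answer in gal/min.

Cap-side area A_cap = π/4 × (2.25 in)² = 3.976 in^2
Rod-side annular area A_ann = π/4 × (2.25² − 0.863²) = 3.391 in^2
Piston speed v = Q_in/A_cap; rod-end outflow Q_out = v × A_ann = Q_in × A_ann/A_cap.

Q_out ≈ 17.8 gal/min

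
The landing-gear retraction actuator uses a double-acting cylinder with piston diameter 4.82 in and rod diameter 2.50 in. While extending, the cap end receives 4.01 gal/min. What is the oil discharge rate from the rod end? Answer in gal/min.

Cap-side area A_cap = π/4 × (4.82 in)² = 18.25 in^2
Rod-side annular area A_ann = π/4 × (4.82² − 2.50²) = 13.34 in^2
Piston speed v = Q_in/A_cap; rod-end outflow Q_out = v × A_ann = Q_in × A_ann/A_cap.

Q_out ≈ 2.93 gal/min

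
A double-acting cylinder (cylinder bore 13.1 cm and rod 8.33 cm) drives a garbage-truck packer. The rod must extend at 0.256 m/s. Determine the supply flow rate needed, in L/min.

Q ≈ 207 L/min

Cap-side area A_cap = π/4 × (13.1 cm)² = 134.8 cm^2
Q = A × v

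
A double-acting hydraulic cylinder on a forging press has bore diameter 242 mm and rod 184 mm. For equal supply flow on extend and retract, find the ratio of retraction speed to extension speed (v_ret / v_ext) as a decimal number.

Cap-side area A_cap = π/4 × (242 mm)² = 46000 mm^2
Rod-side annular area A_ann = π/4 × (242² − 184²) = 19410 mm^2
For equal Q, v ∝ 1/A, so v_ret/v_ext = A_cap/A_ann.

v_ret/v_ext ≈ 2.37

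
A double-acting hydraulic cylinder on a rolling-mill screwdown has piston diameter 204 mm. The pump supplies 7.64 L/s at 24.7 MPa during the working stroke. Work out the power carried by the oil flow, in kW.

W ≈ 189 kW

Hydraulic power = P × Q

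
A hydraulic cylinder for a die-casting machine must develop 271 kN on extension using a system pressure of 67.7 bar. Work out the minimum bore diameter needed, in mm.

D ≈ 226 mm

Extension force acts on the full piston face: F = P × (π/4)D².
D = √(4F / (πP)) = √(4 × 271 kN / (π × 67.7 bar))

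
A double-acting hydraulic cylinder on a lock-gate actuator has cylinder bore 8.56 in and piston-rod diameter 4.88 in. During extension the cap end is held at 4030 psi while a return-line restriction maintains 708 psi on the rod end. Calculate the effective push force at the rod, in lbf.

Cap-side area A_cap = π/4 × (8.56 in)² = 57.55 in^2
Rod-side annular area A_ann = π/4 × (8.56² − 4.88²) = 38.85 in^2
Net thrust = P_cap·A_cap − P_rod·A_ann = 2.319e5 lbf − 27500 lbf

F ≈ 2.04e5 lbf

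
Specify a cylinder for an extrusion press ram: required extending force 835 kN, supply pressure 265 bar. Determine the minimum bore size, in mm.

D ≈ 200 mm

Extension force acts on the full piston face: F = P × (π/4)D².
D = √(4F / (πP)) = √(4 × 835 kN / (π × 265 bar))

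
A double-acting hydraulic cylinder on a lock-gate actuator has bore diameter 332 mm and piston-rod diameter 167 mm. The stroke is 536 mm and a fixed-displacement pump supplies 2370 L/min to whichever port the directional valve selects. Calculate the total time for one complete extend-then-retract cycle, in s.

t ≈ 2.05 s

Cap-side area A_cap = π/4 × (332 mm)² = 86570 mm^2
Rod-side annular area A_ann = π/4 × (332² − 167²) = 64670 mm^2
t_ext = A_cap·L/Q = 1.175 s
t_ret = A_ann·L/Q = 0.8775 s
t_cycle = t_ext + t_ret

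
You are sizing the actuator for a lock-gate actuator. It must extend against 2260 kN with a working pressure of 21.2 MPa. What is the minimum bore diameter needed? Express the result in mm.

Extension force acts on the full piston face: F = P × (π/4)D².
D = √(4F / (πP)) = √(4 × 2260 kN / (π × 21.2 MPa))

D ≈ 368 mm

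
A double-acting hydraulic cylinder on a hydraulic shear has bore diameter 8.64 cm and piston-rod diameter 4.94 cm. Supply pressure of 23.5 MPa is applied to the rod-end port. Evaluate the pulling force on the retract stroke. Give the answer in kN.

Rod-side annular area A_ann = π/4 × (8.64² − 4.94²) = 39.46 cm^2
On retraction the pressure acts on the annular area (bore minus rod).
F = P × A_ann

F ≈ 92.7 kN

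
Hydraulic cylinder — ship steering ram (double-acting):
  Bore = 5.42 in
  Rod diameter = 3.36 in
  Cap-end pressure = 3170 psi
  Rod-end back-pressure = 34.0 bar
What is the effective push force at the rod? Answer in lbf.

Cap-side area A_cap = π/4 × (5.42 in)² = 23.07 in^2
Rod-side annular area A_ann = π/4 × (5.42² − 3.36²) = 14.21 in^2
Net thrust = P_cap·A_cap − P_rod·A_ann = 73140 lbf − 7005 lbf

F ≈ 66100 lbf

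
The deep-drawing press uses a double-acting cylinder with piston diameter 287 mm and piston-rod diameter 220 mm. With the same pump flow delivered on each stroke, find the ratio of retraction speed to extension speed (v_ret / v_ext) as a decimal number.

v_ret/v_ext ≈ 2.42

Cap-side area A_cap = π/4 × (287 mm)² = 64690 mm^2
Rod-side annular area A_ann = π/4 × (287² − 220²) = 26680 mm^2
For equal Q, v ∝ 1/A, so v_ret/v_ext = A_cap/A_ann.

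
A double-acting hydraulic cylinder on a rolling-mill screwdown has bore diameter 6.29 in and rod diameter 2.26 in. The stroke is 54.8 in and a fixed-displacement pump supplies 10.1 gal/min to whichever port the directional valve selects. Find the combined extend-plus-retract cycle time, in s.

Cap-side area A_cap = π/4 × (6.29 in)² = 31.07 in^2
Rod-side annular area A_ann = π/4 × (6.29² − 2.26²) = 27.06 in^2
t_ext = A_cap·L/Q = 43.79 s
t_ret = A_ann·L/Q = 38.14 s
t_cycle = t_ext + t_ret

t ≈ 81.9 s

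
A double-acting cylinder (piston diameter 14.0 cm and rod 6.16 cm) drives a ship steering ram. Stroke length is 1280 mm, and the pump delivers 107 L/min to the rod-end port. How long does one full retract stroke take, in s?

t ≈ 8.91 s

Rod-side annular area A_ann = π/4 × (14.0² − 6.16²) = 124.1 cm^2
Swept volume V = A × L; t = V / Q = A·L / Q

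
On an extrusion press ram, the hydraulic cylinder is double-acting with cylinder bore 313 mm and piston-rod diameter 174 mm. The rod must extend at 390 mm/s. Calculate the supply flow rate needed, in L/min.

Cap-side area A_cap = π/4 × (313 mm)² = 76940 mm^2
Q = A × v

Q ≈ 1800 L/min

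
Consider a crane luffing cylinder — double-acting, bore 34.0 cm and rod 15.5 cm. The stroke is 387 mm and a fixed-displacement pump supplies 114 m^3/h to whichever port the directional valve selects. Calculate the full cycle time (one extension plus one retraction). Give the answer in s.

Cap-side area A_cap = π/4 × (34.0 cm)² = 907.9 cm^2
Rod-side annular area A_ann = π/4 × (34.0² − 15.5²) = 719.2 cm^2
t_ext = A_cap·L/Q = 1.110 s
t_ret = A_ann·L/Q = 0.8790 s
t_cycle = t_ext + t_ret

t ≈ 1.99 s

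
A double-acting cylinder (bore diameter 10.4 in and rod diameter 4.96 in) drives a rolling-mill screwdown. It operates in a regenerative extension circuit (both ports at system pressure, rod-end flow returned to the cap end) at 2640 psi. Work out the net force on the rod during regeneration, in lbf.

With equal pressure on both faces, forces on the annular region cancel; the net push is pressure × rod cross-section.
Rod cross-section A_rod = π/4 × (4.96 in)² = 19.32 in^2
F = P × A_rod

F ≈ 51000 lbf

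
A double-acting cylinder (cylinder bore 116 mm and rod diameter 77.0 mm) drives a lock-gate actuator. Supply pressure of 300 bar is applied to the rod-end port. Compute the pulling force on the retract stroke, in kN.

F ≈ 177 kN

Rod-side annular area A_ann = π/4 × (116² − 77.0²) = 5912 mm^2
On retraction the pressure acts on the annular area (bore minus rod).
F = P × A_ann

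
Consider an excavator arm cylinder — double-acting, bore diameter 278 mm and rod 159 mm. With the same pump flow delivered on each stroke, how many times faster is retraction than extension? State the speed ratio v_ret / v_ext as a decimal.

v_ret/v_ext ≈ 1.49

Cap-side area A_cap = π/4 × (278 mm)² = 60700 mm^2
Rod-side annular area A_ann = π/4 × (278² − 159²) = 40840 mm^2
For equal Q, v ∝ 1/A, so v_ret/v_ext = A_cap/A_ann.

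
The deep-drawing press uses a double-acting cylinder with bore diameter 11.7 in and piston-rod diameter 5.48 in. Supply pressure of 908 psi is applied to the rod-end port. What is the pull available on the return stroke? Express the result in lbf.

Rod-side annular area A_ann = π/4 × (11.7² − 5.48²) = 83.93 in^2
On retraction the pressure acts on the annular area (bore minus rod).
F = P × A_ann

F ≈ 76200 lbf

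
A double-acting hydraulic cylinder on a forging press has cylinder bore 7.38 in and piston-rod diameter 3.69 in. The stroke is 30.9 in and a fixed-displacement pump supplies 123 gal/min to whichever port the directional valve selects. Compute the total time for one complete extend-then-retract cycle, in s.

t ≈ 4.88 s

Cap-side area A_cap = π/4 × (7.38 in)² = 42.78 in^2
Rod-side annular area A_ann = π/4 × (7.38² − 3.69²) = 32.08 in^2
t_ext = A_cap·L/Q = 2.791 s
t_ret = A_ann·L/Q = 2.093 s
t_cycle = t_ext + t_ret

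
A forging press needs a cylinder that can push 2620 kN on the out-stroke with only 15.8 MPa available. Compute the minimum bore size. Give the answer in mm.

D ≈ 459 mm

Extension force acts on the full piston face: F = P × (π/4)D².
D = √(4F / (πP)) = √(4 × 2620 kN / (π × 15.8 MPa))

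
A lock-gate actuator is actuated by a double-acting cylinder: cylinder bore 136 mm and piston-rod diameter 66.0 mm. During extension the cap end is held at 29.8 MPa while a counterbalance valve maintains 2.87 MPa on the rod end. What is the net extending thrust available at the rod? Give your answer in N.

F ≈ 4.01e5 N

Cap-side area A_cap = π/4 × (136 mm)² = 14530 mm^2
Rod-side annular area A_ann = π/4 × (136² − 66.0²) = 11110 mm^2
Net thrust = P_cap·A_cap − P_rod·A_ann = 4.329e5 N − 31870 N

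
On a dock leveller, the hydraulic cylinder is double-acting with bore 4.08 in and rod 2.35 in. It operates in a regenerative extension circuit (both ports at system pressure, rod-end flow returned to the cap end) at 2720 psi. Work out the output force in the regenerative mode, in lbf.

F ≈ 11800 lbf

With equal pressure on both faces, forces on the annular region cancel; the net push is pressure × rod cross-section.
Rod cross-section A_rod = π/4 × (2.35 in)² = 4.337 in^2
F = P × A_rod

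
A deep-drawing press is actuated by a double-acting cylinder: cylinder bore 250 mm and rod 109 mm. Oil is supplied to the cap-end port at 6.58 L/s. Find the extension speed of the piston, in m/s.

v ≈ 0.134 m/s

Cap-side area A_cap = π/4 × (250 mm)² = 49090 mm^2
v = Q / A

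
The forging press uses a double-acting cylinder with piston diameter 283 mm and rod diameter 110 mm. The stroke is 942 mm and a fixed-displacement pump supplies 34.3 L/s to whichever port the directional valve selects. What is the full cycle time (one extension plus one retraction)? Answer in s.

t ≈ 3.19 s

Cap-side area A_cap = π/4 × (283 mm)² = 62900 mm^2
Rod-side annular area A_ann = π/4 × (283² − 110²) = 53400 mm^2
t_ext = A_cap·L/Q = 1.728 s
t_ret = A_ann·L/Q = 1.467 s
t_cycle = t_ext + t_ret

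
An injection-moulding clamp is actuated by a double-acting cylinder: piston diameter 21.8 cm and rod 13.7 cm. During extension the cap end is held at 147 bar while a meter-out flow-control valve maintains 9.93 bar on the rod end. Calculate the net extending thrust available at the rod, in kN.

F ≈ 526 kN

Cap-side area A_cap = π/4 × (21.8 cm)² = 373.3 cm^2
Rod-side annular area A_ann = π/4 × (21.8² − 13.7²) = 225.8 cm^2
Net thrust = P_cap·A_cap − P_rod·A_ann = 548.7 kN − 22.43 kN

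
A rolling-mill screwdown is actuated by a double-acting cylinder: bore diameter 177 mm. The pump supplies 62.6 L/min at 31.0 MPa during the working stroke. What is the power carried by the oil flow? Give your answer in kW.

W ≈ 32.3 kW

Hydraulic power = P × Q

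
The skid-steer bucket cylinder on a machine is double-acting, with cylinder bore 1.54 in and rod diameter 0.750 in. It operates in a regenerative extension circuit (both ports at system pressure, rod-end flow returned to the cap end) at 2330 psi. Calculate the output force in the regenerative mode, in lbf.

F ≈ 1030 lbf

With equal pressure on both faces, forces on the annular region cancel; the net push is pressure × rod cross-section.
Rod cross-section A_rod = π/4 × (0.750 in)² = 0.4418 in^2
F = P × A_rod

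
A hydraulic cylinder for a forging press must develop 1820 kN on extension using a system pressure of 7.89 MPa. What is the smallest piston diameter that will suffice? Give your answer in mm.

D ≈ 542 mm

Extension force acts on the full piston face: F = P × (π/4)D².
D = √(4F / (πP)) = √(4 × 1820 kN / (π × 7.89 MPa))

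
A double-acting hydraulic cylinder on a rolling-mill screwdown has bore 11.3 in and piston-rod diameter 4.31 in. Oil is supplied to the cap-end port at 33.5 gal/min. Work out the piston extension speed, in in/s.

v ≈ 1.29 in/s

Cap-side area A_cap = π/4 × (11.3 in)² = 100.3 in^2
v = Q / A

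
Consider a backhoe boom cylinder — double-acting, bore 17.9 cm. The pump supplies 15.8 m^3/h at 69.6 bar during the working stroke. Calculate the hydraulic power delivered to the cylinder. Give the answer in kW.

W ≈ 30.5 kW

Hydraulic power = P × Q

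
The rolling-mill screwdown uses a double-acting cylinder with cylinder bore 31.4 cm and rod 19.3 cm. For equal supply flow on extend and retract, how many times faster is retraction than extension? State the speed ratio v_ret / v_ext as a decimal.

Cap-side area A_cap = π/4 × (31.4 cm)² = 774.4 cm^2
Rod-side annular area A_ann = π/4 × (31.4² − 19.3²) = 481.8 cm^2
For equal Q, v ∝ 1/A, so v_ret/v_ext = A_cap/A_ann.

v_ret/v_ext ≈ 1.61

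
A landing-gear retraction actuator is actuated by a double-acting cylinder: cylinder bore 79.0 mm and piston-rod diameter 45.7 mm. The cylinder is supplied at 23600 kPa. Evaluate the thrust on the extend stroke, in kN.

F ≈ 116 kN

Cap-side area A_cap = π/4 × (79.0 mm)² = 4902 mm^2
F = P × A_cap = 23600 kPa × A_cap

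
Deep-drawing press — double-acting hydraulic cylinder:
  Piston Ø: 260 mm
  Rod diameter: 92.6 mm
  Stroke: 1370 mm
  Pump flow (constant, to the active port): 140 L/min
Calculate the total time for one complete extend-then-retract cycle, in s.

t ≈ 58.4 s

Cap-side area A_cap = π/4 × (260 mm)² = 53090 mm^2
Rod-side annular area A_ann = π/4 × (260² − 92.6²) = 46360 mm^2
t_ext = A_cap·L/Q = 31.17 s
t_ret = A_ann·L/Q = 27.22 s
t_cycle = t_ext + t_ret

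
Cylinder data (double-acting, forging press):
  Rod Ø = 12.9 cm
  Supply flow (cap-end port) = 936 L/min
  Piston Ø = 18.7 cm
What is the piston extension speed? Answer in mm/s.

v ≈ 568 mm/s

Cap-side area A_cap = π/4 × (18.7 cm)² = 274.6 cm^2
v = Q / A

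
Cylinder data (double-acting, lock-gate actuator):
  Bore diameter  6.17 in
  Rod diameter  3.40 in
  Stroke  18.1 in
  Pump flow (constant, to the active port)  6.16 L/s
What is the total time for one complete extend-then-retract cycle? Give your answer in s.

t ≈ 2.44 s

Cap-side area A_cap = π/4 × (6.17 in)² = 29.90 in^2
Rod-side annular area A_ann = π/4 × (6.17² − 3.40²) = 20.82 in^2
t_ext = A_cap·L/Q = 1.440 s
t_ret = A_ann·L/Q = 1.002 s
t_cycle = t_ext + t_ret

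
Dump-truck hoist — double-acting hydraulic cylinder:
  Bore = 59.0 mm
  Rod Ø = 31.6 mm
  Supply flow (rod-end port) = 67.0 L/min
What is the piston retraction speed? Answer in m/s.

Rod-side annular area A_ann = π/4 × (59.0² − 31.6²) = 1950 mm^2
Flow into the rod-end port fills the annular volume.
v = Q / A

v ≈ 0.573 m/s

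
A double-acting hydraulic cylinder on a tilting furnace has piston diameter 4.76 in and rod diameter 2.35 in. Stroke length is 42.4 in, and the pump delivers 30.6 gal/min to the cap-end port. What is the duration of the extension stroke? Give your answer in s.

Cap-side area A_cap = π/4 × (4.76 in)² = 17.80 in^2
Swept volume V = A × L; t = V / Q = A·L / Q

t ≈ 6.40 s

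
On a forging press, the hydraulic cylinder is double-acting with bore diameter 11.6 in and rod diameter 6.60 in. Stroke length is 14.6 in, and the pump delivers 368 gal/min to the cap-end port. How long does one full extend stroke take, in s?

t ≈ 1.09 s

Cap-side area A_cap = π/4 × (11.6 in)² = 105.7 in^2
Swept volume V = A × L; t = V / Q = A·L / Q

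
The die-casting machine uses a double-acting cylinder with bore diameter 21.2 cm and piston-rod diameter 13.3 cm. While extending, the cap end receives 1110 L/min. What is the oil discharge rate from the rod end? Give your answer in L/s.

Q_out ≈ 11.2 L/s

Cap-side area A_cap = π/4 × (21.2 cm)² = 353.0 cm^2
Rod-side annular area A_ann = π/4 × (21.2² − 13.3²) = 214.1 cm^2
Piston speed v = Q_in/A_cap; rod-end outflow Q_out = v × A_ann = Q_in × A_ann/A_cap.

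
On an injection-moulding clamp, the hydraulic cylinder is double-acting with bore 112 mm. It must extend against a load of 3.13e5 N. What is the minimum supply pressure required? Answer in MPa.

Cap-side area A_cap = π/4 × (112 mm)² = 9852 mm^2
P = F / A = 3.13e5 N / A

P ≈ 31.8 MPa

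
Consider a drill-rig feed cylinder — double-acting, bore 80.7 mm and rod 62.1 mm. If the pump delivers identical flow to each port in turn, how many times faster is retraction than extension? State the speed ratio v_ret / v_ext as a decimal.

v_ret/v_ext ≈ 2.45

Cap-side area A_cap = π/4 × (80.7 mm)² = 5115 mm^2
Rod-side annular area A_ann = π/4 × (80.7² − 62.1²) = 2086 mm^2
For equal Q, v ∝ 1/A, so v_ret/v_ext = A_cap/A_ann.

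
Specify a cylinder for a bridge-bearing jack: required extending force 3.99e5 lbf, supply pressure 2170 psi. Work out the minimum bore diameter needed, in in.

D ≈ 15.3 in

Extension force acts on the full piston face: F = P × (π/4)D².
D = √(4F / (πP)) = √(4 × 3.99e5 lbf / (π × 2170 psi))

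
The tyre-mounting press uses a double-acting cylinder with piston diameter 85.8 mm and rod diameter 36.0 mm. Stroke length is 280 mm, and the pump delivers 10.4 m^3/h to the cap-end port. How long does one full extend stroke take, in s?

t ≈ 0.560 s

Cap-side area A_cap = π/4 × (85.8 mm)² = 5782 mm^2
Swept volume V = A × L; t = V / Q = A·L / Q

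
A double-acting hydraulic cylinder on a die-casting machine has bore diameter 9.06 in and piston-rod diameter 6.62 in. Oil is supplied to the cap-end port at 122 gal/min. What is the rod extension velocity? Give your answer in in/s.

Cap-side area A_cap = π/4 × (9.06 in)² = 64.47 in^2
v = Q / A

v ≈ 7.29 in/s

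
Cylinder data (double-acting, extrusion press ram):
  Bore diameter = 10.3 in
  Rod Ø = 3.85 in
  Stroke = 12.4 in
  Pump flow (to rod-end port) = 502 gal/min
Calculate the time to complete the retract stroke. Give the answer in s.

Rod-side annular area A_ann = π/4 × (10.3² − 3.85²) = 71.68 in^2
Swept volume V = A × L; t = V / Q = A·L / Q

t ≈ 0.460 s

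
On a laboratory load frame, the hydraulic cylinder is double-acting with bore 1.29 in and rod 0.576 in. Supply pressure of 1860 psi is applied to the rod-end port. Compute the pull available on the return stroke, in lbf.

F ≈ 1950 lbf

Rod-side annular area A_ann = π/4 × (1.29² − 0.576²) = 1.046 in^2
On retraction the pressure acts on the annular area (bore minus rod).
F = P × A_ann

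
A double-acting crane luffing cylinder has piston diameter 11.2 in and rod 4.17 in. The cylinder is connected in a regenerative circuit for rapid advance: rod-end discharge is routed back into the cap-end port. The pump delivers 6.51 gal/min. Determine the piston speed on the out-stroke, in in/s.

v ≈ 1.84 in/s

In regeneration the rod-end outflow joins the pump flow into the cap end, so the net volume the pump must supply per unit advance equals the rod cross-section area.
Rod cross-section A_rod = π/4 × (4.17 in)² = 13.66 in^2
v = Q_pump / A_rod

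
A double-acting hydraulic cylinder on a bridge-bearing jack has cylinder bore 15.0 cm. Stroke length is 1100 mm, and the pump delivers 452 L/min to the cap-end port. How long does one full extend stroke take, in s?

Cap-side area A_cap = π/4 × (15.0 cm)² = 176.7 cm^2
Swept volume V = A × L; t = V / Q = A·L / Q

t ≈ 2.58 s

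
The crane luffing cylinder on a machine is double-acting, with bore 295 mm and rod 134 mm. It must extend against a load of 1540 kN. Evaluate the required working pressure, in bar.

Cap-side area A_cap = π/4 × (295 mm)² = 68350 mm^2
P = F / A = 1540 kN / A

P ≈ 225 bar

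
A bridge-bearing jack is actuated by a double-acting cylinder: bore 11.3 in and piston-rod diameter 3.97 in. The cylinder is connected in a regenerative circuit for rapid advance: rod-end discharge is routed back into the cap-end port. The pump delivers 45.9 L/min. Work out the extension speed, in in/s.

In regeneration the rod-end outflow joins the pump flow into the cap end, so the net volume the pump must supply per unit advance equals the rod cross-section area.
Rod cross-section A_rod = π/4 × (3.97 in)² = 12.38 in^2
v = Q_pump / A_rod

v ≈ 3.77 in/s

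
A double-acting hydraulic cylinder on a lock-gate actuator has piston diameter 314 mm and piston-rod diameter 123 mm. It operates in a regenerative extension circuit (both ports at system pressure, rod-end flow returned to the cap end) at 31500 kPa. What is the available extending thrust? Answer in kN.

With equal pressure on both faces, forces on the annular region cancel; the net push is pressure × rod cross-section.
Rod cross-section A_rod = π/4 × (123 mm)² = 11880 mm^2
F = P × A_rod

F ≈ 374 kN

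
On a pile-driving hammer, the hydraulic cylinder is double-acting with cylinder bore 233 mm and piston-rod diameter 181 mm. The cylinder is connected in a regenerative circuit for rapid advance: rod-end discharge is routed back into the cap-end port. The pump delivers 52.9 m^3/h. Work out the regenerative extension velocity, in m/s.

In regeneration the rod-end outflow joins the pump flow into the cap end, so the net volume the pump must supply per unit advance equals the rod cross-section area.
Rod cross-section A_rod = π/4 × (181 mm)² = 25730 mm^2
v = Q_pump / A_rod

v ≈ 0.571 m/s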